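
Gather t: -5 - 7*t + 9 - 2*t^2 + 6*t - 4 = -2*t^2 - t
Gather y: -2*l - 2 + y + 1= -2*l + y - 1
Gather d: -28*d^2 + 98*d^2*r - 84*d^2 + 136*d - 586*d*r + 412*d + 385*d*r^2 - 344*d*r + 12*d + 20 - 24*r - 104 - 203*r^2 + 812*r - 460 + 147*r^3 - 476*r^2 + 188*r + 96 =d^2*(98*r - 112) + d*(385*r^2 - 930*r + 560) + 147*r^3 - 679*r^2 + 976*r - 448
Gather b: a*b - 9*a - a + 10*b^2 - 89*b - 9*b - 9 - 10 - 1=-10*a + 10*b^2 + b*(a - 98) - 20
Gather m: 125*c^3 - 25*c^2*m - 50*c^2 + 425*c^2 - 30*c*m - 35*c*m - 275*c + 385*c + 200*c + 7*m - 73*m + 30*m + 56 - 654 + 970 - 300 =125*c^3 + 375*c^2 + 310*c + m*(-25*c^2 - 65*c - 36) + 72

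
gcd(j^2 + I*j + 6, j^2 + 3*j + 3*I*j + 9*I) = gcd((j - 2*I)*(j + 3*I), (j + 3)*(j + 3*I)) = j + 3*I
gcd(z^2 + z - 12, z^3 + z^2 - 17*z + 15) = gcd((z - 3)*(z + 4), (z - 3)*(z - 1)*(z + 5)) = z - 3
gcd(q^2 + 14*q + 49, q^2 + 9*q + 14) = q + 7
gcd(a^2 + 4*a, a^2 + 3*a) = a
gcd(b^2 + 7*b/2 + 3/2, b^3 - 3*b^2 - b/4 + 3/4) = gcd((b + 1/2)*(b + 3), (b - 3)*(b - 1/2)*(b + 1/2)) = b + 1/2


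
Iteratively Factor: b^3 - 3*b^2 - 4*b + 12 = (b - 2)*(b^2 - b - 6) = (b - 3)*(b - 2)*(b + 2)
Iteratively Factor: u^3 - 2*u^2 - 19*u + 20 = (u - 1)*(u^2 - u - 20) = (u - 1)*(u + 4)*(u - 5)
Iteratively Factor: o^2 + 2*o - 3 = (o + 3)*(o - 1)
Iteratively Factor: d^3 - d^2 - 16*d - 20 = (d + 2)*(d^2 - 3*d - 10) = (d + 2)^2*(d - 5)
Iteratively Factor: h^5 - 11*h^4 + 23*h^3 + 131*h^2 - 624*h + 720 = (h - 4)*(h^4 - 7*h^3 - 5*h^2 + 111*h - 180) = (h - 4)*(h - 3)*(h^3 - 4*h^2 - 17*h + 60) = (h - 5)*(h - 4)*(h - 3)*(h^2 + h - 12) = (h - 5)*(h - 4)*(h - 3)*(h + 4)*(h - 3)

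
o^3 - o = o*(o - 1)*(o + 1)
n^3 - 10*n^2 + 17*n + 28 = (n - 7)*(n - 4)*(n + 1)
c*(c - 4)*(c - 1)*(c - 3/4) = c^4 - 23*c^3/4 + 31*c^2/4 - 3*c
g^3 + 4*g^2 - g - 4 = (g - 1)*(g + 1)*(g + 4)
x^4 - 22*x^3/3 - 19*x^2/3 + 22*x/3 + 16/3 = (x - 8)*(x - 1)*(x + 2/3)*(x + 1)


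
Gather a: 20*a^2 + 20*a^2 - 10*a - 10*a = 40*a^2 - 20*a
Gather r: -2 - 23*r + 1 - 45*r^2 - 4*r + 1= -45*r^2 - 27*r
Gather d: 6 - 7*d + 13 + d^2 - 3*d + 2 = d^2 - 10*d + 21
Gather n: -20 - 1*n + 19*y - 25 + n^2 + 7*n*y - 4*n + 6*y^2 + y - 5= n^2 + n*(7*y - 5) + 6*y^2 + 20*y - 50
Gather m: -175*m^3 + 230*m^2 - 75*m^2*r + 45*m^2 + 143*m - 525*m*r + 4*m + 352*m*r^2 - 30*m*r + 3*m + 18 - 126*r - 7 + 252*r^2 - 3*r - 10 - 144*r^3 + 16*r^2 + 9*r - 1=-175*m^3 + m^2*(275 - 75*r) + m*(352*r^2 - 555*r + 150) - 144*r^3 + 268*r^2 - 120*r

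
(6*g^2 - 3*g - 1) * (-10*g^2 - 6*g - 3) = -60*g^4 - 6*g^3 + 10*g^2 + 15*g + 3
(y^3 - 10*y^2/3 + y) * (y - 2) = y^4 - 16*y^3/3 + 23*y^2/3 - 2*y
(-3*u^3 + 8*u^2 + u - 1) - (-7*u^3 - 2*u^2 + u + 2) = 4*u^3 + 10*u^2 - 3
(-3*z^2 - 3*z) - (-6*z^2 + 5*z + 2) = 3*z^2 - 8*z - 2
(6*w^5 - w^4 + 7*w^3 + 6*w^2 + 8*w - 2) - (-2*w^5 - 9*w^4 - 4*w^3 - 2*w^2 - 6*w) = 8*w^5 + 8*w^4 + 11*w^3 + 8*w^2 + 14*w - 2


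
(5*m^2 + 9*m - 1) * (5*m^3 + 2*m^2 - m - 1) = 25*m^5 + 55*m^4 + 8*m^3 - 16*m^2 - 8*m + 1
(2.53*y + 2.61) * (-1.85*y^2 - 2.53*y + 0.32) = -4.6805*y^3 - 11.2294*y^2 - 5.7937*y + 0.8352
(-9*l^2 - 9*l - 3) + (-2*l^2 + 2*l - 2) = -11*l^2 - 7*l - 5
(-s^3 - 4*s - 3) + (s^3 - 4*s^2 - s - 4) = -4*s^2 - 5*s - 7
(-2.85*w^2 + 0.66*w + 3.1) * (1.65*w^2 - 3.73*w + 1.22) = -4.7025*w^4 + 11.7195*w^3 - 0.8238*w^2 - 10.7578*w + 3.782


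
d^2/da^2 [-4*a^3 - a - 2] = -24*a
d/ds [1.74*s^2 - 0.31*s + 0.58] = 3.48*s - 0.31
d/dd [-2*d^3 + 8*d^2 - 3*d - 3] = -6*d^2 + 16*d - 3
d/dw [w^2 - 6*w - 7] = 2*w - 6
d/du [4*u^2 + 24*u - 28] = 8*u + 24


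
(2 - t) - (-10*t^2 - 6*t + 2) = 10*t^2 + 5*t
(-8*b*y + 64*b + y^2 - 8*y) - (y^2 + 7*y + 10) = -8*b*y + 64*b - 15*y - 10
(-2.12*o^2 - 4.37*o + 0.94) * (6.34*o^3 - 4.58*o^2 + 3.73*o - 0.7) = -13.4408*o^5 - 17.9962*o^4 + 18.0666*o^3 - 19.1213*o^2 + 6.5652*o - 0.658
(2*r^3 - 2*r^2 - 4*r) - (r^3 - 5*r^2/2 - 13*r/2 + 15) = r^3 + r^2/2 + 5*r/2 - 15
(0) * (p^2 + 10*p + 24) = 0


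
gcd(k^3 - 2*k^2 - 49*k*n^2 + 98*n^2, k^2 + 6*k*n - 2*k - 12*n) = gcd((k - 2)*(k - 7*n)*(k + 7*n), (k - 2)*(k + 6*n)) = k - 2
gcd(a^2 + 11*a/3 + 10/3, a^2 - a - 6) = a + 2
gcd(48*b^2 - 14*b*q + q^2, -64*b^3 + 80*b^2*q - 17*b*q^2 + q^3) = -8*b + q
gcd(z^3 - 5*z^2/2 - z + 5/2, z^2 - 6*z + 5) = z - 1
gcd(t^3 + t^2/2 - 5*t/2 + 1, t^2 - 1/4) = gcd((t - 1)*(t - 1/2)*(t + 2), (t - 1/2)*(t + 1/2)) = t - 1/2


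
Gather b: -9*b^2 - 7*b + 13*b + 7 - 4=-9*b^2 + 6*b + 3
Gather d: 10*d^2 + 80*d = 10*d^2 + 80*d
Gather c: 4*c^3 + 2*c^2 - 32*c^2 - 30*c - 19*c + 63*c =4*c^3 - 30*c^2 + 14*c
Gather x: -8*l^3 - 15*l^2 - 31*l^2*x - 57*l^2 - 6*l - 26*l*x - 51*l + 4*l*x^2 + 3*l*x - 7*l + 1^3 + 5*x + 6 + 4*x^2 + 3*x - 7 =-8*l^3 - 72*l^2 - 64*l + x^2*(4*l + 4) + x*(-31*l^2 - 23*l + 8)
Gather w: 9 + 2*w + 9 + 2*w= 4*w + 18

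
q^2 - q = q*(q - 1)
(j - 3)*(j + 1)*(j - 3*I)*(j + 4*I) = j^4 - 2*j^3 + I*j^3 + 9*j^2 - 2*I*j^2 - 24*j - 3*I*j - 36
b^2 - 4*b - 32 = (b - 8)*(b + 4)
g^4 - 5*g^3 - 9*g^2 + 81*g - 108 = (g - 3)^3*(g + 4)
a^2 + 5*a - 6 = (a - 1)*(a + 6)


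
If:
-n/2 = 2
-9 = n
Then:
No Solution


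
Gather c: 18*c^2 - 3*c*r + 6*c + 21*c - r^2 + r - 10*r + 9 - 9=18*c^2 + c*(27 - 3*r) - r^2 - 9*r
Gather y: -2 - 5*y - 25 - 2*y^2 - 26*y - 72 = -2*y^2 - 31*y - 99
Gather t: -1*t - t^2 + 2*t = -t^2 + t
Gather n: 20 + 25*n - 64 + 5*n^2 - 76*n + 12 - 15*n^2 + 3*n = -10*n^2 - 48*n - 32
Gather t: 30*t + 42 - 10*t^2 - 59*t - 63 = -10*t^2 - 29*t - 21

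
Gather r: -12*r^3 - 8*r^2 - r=-12*r^3 - 8*r^2 - r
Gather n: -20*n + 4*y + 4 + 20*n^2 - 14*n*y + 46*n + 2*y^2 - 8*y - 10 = 20*n^2 + n*(26 - 14*y) + 2*y^2 - 4*y - 6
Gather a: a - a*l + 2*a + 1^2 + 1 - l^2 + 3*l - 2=a*(3 - l) - l^2 + 3*l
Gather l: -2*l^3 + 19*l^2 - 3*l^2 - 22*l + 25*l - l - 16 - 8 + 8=-2*l^3 + 16*l^2 + 2*l - 16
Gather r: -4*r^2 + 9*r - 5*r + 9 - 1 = -4*r^2 + 4*r + 8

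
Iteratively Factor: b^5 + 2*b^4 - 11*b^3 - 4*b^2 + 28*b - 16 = (b - 2)*(b^4 + 4*b^3 - 3*b^2 - 10*b + 8) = (b - 2)*(b - 1)*(b^3 + 5*b^2 + 2*b - 8) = (b - 2)*(b - 1)^2*(b^2 + 6*b + 8) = (b - 2)*(b - 1)^2*(b + 4)*(b + 2)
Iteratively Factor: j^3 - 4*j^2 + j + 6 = (j + 1)*(j^2 - 5*j + 6) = (j - 2)*(j + 1)*(j - 3)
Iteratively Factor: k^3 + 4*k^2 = (k)*(k^2 + 4*k) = k*(k + 4)*(k)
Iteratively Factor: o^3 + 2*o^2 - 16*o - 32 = (o + 4)*(o^2 - 2*o - 8) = (o - 4)*(o + 4)*(o + 2)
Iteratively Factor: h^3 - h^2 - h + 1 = (h + 1)*(h^2 - 2*h + 1) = (h - 1)*(h + 1)*(h - 1)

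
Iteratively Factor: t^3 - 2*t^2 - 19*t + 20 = (t - 5)*(t^2 + 3*t - 4) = (t - 5)*(t - 1)*(t + 4)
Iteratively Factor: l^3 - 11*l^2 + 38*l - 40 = (l - 2)*(l^2 - 9*l + 20) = (l - 4)*(l - 2)*(l - 5)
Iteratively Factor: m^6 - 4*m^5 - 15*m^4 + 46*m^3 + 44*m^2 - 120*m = (m - 2)*(m^5 - 2*m^4 - 19*m^3 + 8*m^2 + 60*m) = (m - 2)*(m + 2)*(m^4 - 4*m^3 - 11*m^2 + 30*m) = (m - 5)*(m - 2)*(m + 2)*(m^3 + m^2 - 6*m) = (m - 5)*(m - 2)^2*(m + 2)*(m^2 + 3*m) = m*(m - 5)*(m - 2)^2*(m + 2)*(m + 3)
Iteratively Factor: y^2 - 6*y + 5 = (y - 1)*(y - 5)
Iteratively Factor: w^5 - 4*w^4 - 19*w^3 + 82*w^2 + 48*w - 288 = (w + 4)*(w^4 - 8*w^3 + 13*w^2 + 30*w - 72) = (w - 3)*(w + 4)*(w^3 - 5*w^2 - 2*w + 24) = (w - 3)*(w + 2)*(w + 4)*(w^2 - 7*w + 12) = (w - 4)*(w - 3)*(w + 2)*(w + 4)*(w - 3)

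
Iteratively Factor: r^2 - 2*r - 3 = (r - 3)*(r + 1)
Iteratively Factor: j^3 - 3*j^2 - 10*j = (j - 5)*(j^2 + 2*j) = (j - 5)*(j + 2)*(j)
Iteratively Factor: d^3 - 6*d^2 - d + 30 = (d - 5)*(d^2 - d - 6) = (d - 5)*(d - 3)*(d + 2)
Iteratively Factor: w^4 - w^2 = (w + 1)*(w^3 - w^2) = w*(w + 1)*(w^2 - w) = w^2*(w + 1)*(w - 1)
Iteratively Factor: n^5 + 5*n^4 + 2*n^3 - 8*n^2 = (n)*(n^4 + 5*n^3 + 2*n^2 - 8*n) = n*(n + 4)*(n^3 + n^2 - 2*n) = n*(n - 1)*(n + 4)*(n^2 + 2*n) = n*(n - 1)*(n + 2)*(n + 4)*(n)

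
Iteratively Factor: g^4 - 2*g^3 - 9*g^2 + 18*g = (g)*(g^3 - 2*g^2 - 9*g + 18) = g*(g - 3)*(g^2 + g - 6) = g*(g - 3)*(g + 3)*(g - 2)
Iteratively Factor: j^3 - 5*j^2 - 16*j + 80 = (j + 4)*(j^2 - 9*j + 20) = (j - 4)*(j + 4)*(j - 5)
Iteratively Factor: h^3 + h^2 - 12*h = (h - 3)*(h^2 + 4*h) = (h - 3)*(h + 4)*(h)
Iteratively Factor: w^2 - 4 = (w + 2)*(w - 2)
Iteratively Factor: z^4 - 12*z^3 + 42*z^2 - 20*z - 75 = (z - 5)*(z^3 - 7*z^2 + 7*z + 15) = (z - 5)*(z + 1)*(z^2 - 8*z + 15) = (z - 5)^2*(z + 1)*(z - 3)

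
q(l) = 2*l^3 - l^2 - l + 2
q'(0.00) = -1.00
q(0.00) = 2.00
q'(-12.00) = 887.00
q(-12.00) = -3586.00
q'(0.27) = -1.10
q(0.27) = 1.70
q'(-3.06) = 61.30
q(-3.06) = -61.61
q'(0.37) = -0.92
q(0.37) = 1.59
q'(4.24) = 98.39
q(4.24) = 132.23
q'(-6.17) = 239.75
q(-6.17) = -499.67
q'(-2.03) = 27.79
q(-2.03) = -16.82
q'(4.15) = 94.04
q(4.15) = 123.57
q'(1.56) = 10.48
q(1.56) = 5.60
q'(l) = 6*l^2 - 2*l - 1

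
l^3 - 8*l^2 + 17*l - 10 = (l - 5)*(l - 2)*(l - 1)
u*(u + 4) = u^2 + 4*u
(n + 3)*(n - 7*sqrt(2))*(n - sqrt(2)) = n^3 - 8*sqrt(2)*n^2 + 3*n^2 - 24*sqrt(2)*n + 14*n + 42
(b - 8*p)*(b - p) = b^2 - 9*b*p + 8*p^2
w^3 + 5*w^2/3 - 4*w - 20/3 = (w - 2)*(w + 5/3)*(w + 2)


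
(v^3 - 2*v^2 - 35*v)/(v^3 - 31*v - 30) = v*(v - 7)/(v^2 - 5*v - 6)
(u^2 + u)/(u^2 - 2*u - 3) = u/(u - 3)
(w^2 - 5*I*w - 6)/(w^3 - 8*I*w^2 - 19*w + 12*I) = (w - 2*I)/(w^2 - 5*I*w - 4)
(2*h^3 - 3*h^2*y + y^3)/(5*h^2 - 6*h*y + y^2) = (-2*h^2 + h*y + y^2)/(-5*h + y)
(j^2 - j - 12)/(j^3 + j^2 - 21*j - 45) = (j - 4)/(j^2 - 2*j - 15)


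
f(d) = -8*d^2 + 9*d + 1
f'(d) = 9 - 16*d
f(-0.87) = -12.89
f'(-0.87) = 22.92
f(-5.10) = -252.98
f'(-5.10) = 90.60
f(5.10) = -161.18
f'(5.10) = -72.60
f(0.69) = 3.40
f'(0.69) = -2.04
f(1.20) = 0.28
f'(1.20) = -10.20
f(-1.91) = -45.37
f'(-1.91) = 39.56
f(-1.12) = -19.12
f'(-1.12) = 26.92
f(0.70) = 3.38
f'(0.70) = -2.20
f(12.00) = -1043.00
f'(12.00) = -183.00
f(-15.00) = -1934.00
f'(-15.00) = 249.00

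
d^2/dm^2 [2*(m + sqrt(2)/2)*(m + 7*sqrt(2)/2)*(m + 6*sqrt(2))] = 12*m + 40*sqrt(2)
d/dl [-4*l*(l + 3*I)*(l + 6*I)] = -12*l^2 - 72*I*l + 72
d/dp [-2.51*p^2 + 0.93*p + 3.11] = 0.93 - 5.02*p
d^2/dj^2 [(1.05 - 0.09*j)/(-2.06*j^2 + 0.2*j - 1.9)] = ((4.362 - 1.1124*j)*(2.06*j^2 - 0.2*j + 1.9) + (0.09*j - 1.05)*(4.12*j - 0.2)*(8.24*j - 0.4))/(2.06*j^2 - 0.2*j + 1.9)^3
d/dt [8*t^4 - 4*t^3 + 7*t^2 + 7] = 2*t*(16*t^2 - 6*t + 7)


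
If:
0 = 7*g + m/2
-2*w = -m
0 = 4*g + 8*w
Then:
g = 0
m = 0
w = 0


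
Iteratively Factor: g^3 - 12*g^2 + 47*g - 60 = (g - 4)*(g^2 - 8*g + 15) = (g - 5)*(g - 4)*(g - 3)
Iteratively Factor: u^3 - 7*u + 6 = (u - 2)*(u^2 + 2*u - 3) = (u - 2)*(u - 1)*(u + 3)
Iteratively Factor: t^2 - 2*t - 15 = (t - 5)*(t + 3)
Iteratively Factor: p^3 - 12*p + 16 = (p + 4)*(p^2 - 4*p + 4) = (p - 2)*(p + 4)*(p - 2)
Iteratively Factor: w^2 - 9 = (w + 3)*(w - 3)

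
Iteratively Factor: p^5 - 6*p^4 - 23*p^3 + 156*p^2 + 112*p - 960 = (p - 4)*(p^4 - 2*p^3 - 31*p^2 + 32*p + 240) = (p - 4)*(p + 4)*(p^3 - 6*p^2 - 7*p + 60) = (p - 5)*(p - 4)*(p + 4)*(p^2 - p - 12) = (p - 5)*(p - 4)*(p + 3)*(p + 4)*(p - 4)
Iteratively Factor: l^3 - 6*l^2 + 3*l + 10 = (l - 5)*(l^2 - l - 2) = (l - 5)*(l + 1)*(l - 2)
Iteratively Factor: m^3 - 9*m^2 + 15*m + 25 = (m - 5)*(m^2 - 4*m - 5) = (m - 5)*(m + 1)*(m - 5)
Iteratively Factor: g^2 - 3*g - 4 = (g + 1)*(g - 4)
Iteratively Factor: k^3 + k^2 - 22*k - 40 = (k - 5)*(k^2 + 6*k + 8) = (k - 5)*(k + 2)*(k + 4)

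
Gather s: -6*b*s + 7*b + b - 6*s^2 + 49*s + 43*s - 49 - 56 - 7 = 8*b - 6*s^2 + s*(92 - 6*b) - 112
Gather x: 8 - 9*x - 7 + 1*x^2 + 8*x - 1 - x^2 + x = 0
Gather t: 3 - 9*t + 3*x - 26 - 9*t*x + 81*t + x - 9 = t*(72 - 9*x) + 4*x - 32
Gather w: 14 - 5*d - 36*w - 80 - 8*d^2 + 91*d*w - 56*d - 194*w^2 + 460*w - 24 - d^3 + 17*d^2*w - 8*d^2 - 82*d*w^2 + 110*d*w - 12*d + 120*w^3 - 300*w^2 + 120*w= -d^3 - 16*d^2 - 73*d + 120*w^3 + w^2*(-82*d - 494) + w*(17*d^2 + 201*d + 544) - 90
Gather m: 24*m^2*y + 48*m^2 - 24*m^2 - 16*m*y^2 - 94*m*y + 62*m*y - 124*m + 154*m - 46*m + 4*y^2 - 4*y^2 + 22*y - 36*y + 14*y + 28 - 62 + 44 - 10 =m^2*(24*y + 24) + m*(-16*y^2 - 32*y - 16)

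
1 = 1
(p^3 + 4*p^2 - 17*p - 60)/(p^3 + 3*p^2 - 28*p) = (p^2 + 8*p + 15)/(p*(p + 7))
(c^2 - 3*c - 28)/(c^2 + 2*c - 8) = (c - 7)/(c - 2)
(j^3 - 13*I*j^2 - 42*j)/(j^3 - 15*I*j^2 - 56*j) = (j - 6*I)/(j - 8*I)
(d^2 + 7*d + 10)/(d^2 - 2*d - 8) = (d + 5)/(d - 4)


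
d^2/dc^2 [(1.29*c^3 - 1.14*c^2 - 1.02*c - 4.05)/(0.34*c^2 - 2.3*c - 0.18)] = (11.787312*c^3 - 0.0233279999999976*c^2 + 18.878832*c - 42.574032)/(0.039304*c^6 - 0.79764*c^5 + 5.333376*c^4 - 11.32244*c^3 - 2.823552*c^2 - 0.22356*c - 0.005832)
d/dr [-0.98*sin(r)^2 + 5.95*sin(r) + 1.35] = (5.95 - 1.96*sin(r))*cos(r)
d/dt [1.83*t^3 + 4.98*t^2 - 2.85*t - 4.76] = 5.49*t^2 + 9.96*t - 2.85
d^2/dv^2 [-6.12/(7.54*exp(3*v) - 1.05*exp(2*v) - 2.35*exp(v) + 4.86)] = (-6.12*(-45.24*exp(2*v) + 4.2*exp(v) + 4.7)*(-22.62*exp(2*v) + 2.1*exp(v) + 2.35)*exp(v) + (415.3032*exp(2*v) - 25.704*exp(v) - 14.382)*(7.54*exp(3*v) - 1.05*exp(2*v) - 2.35*exp(v) + 4.86))*exp(v)/(7.54*exp(3*v) - 1.05*exp(2*v) - 2.35*exp(v) + 4.86)^3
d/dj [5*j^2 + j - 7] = 10*j + 1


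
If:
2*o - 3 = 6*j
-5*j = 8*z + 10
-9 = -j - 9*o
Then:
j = -9/56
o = 57/56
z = -515/448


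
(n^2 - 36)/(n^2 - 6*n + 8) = (n^2 - 36)/(n^2 - 6*n + 8)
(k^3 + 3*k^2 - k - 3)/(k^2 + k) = k + 2 - 3/k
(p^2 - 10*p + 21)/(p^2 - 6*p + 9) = (p - 7)/(p - 3)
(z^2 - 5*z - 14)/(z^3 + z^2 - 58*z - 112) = (z - 7)/(z^2 - z - 56)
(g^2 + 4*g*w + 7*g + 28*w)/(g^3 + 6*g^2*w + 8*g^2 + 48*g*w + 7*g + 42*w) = (g + 4*w)/(g^2 + 6*g*w + g + 6*w)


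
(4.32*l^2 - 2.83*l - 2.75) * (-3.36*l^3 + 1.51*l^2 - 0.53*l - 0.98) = -14.5152*l^5 + 16.032*l^4 + 2.6771*l^3 - 6.8862*l^2 + 4.2309*l + 2.695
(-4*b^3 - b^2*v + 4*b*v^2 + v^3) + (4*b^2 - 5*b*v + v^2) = -4*b^3 - b^2*v + 4*b^2 + 4*b*v^2 - 5*b*v + v^3 + v^2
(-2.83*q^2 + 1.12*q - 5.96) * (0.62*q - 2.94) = -1.7546*q^3 + 9.0146*q^2 - 6.988*q + 17.5224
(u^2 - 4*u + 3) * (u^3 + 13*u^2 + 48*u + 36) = u^5 + 9*u^4 - u^3 - 117*u^2 + 108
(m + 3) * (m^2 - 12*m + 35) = m^3 - 9*m^2 - m + 105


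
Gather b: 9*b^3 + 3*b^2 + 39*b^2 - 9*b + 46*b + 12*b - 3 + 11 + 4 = 9*b^3 + 42*b^2 + 49*b + 12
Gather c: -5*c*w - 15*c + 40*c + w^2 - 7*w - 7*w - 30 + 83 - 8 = c*(25 - 5*w) + w^2 - 14*w + 45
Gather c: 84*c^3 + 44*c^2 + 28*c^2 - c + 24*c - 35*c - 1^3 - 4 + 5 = 84*c^3 + 72*c^2 - 12*c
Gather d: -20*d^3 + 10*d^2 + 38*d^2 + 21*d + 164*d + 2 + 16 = -20*d^3 + 48*d^2 + 185*d + 18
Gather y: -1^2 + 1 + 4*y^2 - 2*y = 4*y^2 - 2*y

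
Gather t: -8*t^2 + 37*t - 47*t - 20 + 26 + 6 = -8*t^2 - 10*t + 12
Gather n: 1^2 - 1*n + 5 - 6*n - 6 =-7*n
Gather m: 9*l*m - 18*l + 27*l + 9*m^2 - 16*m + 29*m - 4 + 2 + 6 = 9*l + 9*m^2 + m*(9*l + 13) + 4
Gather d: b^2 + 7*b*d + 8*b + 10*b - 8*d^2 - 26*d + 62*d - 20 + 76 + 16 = b^2 + 18*b - 8*d^2 + d*(7*b + 36) + 72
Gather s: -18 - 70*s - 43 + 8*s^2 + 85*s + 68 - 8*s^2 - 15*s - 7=0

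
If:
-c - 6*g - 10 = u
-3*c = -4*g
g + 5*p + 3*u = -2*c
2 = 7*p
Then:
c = -160/77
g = -120/77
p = 2/7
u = 10/7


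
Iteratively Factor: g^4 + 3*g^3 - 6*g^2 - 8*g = (g)*(g^3 + 3*g^2 - 6*g - 8) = g*(g + 1)*(g^2 + 2*g - 8) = g*(g + 1)*(g + 4)*(g - 2)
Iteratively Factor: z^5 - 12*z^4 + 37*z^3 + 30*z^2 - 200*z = (z - 4)*(z^4 - 8*z^3 + 5*z^2 + 50*z) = (z - 4)*(z + 2)*(z^3 - 10*z^2 + 25*z) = z*(z - 4)*(z + 2)*(z^2 - 10*z + 25) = z*(z - 5)*(z - 4)*(z + 2)*(z - 5)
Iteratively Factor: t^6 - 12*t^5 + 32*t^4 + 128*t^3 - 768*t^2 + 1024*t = (t + 4)*(t^5 - 16*t^4 + 96*t^3 - 256*t^2 + 256*t) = (t - 4)*(t + 4)*(t^4 - 12*t^3 + 48*t^2 - 64*t) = (t - 4)^2*(t + 4)*(t^3 - 8*t^2 + 16*t) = (t - 4)^3*(t + 4)*(t^2 - 4*t) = t*(t - 4)^3*(t + 4)*(t - 4)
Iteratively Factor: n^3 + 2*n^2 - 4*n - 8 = (n + 2)*(n^2 - 4) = (n + 2)^2*(n - 2)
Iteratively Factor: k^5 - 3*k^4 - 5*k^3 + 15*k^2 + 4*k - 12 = (k - 2)*(k^4 - k^3 - 7*k^2 + k + 6) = (k - 2)*(k + 2)*(k^3 - 3*k^2 - k + 3) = (k - 3)*(k - 2)*(k + 2)*(k^2 - 1) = (k - 3)*(k - 2)*(k - 1)*(k + 2)*(k + 1)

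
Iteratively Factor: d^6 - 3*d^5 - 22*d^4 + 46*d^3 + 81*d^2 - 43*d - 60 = (d + 1)*(d^5 - 4*d^4 - 18*d^3 + 64*d^2 + 17*d - 60) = (d - 1)*(d + 1)*(d^4 - 3*d^3 - 21*d^2 + 43*d + 60) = (d - 3)*(d - 1)*(d + 1)*(d^3 - 21*d - 20) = (d - 3)*(d - 1)*(d + 1)^2*(d^2 - d - 20) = (d - 3)*(d - 1)*(d + 1)^2*(d + 4)*(d - 5)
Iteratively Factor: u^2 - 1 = (u + 1)*(u - 1)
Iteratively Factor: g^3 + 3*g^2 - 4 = (g + 2)*(g^2 + g - 2) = (g - 1)*(g + 2)*(g + 2)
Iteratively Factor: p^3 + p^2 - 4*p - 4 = (p - 2)*(p^2 + 3*p + 2) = (p - 2)*(p + 1)*(p + 2)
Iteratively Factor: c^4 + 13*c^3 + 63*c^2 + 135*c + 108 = (c + 3)*(c^3 + 10*c^2 + 33*c + 36) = (c + 3)*(c + 4)*(c^2 + 6*c + 9) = (c + 3)^2*(c + 4)*(c + 3)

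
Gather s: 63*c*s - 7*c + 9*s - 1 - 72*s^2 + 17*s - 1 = -7*c - 72*s^2 + s*(63*c + 26) - 2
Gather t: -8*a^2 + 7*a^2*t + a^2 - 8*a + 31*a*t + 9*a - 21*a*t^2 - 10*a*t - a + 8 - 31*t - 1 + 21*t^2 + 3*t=-7*a^2 + t^2*(21 - 21*a) + t*(7*a^2 + 21*a - 28) + 7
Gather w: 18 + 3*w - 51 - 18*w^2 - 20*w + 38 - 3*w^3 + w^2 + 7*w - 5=-3*w^3 - 17*w^2 - 10*w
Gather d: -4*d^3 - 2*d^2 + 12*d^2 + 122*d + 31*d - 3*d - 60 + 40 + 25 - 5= -4*d^3 + 10*d^2 + 150*d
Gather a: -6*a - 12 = -6*a - 12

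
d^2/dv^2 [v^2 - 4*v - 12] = 2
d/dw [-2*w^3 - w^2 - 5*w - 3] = -6*w^2 - 2*w - 5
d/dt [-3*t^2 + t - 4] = 1 - 6*t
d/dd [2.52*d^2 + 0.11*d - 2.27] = 5.04*d + 0.11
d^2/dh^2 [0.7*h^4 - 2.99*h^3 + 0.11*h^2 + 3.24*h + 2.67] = 8.4*h^2 - 17.94*h + 0.22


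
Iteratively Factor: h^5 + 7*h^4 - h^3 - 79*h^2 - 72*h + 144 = (h + 4)*(h^4 + 3*h^3 - 13*h^2 - 27*h + 36) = (h - 3)*(h + 4)*(h^3 + 6*h^2 + 5*h - 12) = (h - 3)*(h + 3)*(h + 4)*(h^2 + 3*h - 4) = (h - 3)*(h - 1)*(h + 3)*(h + 4)*(h + 4)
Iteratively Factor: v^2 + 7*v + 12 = (v + 4)*(v + 3)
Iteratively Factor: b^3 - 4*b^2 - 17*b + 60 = (b + 4)*(b^2 - 8*b + 15) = (b - 5)*(b + 4)*(b - 3)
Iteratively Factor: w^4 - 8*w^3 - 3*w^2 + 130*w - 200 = (w - 5)*(w^3 - 3*w^2 - 18*w + 40) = (w - 5)^2*(w^2 + 2*w - 8) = (w - 5)^2*(w + 4)*(w - 2)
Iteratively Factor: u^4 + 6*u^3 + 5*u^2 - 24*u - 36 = (u + 2)*(u^3 + 4*u^2 - 3*u - 18) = (u + 2)*(u + 3)*(u^2 + u - 6) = (u - 2)*(u + 2)*(u + 3)*(u + 3)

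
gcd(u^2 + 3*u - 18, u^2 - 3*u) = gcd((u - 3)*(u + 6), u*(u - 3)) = u - 3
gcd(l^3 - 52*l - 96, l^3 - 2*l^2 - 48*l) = l^2 - 2*l - 48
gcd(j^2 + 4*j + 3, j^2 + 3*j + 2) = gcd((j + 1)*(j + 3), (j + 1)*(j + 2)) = j + 1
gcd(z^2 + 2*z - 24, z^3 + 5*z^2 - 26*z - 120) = z + 6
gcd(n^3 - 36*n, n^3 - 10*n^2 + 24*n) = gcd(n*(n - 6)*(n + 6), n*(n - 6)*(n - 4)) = n^2 - 6*n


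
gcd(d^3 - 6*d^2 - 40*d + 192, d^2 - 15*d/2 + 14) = d - 4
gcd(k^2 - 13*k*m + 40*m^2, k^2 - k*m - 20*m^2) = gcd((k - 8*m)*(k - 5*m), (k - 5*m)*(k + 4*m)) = k - 5*m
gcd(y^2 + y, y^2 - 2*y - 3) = y + 1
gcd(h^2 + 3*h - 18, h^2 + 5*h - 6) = h + 6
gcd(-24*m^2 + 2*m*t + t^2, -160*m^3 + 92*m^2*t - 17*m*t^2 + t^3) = -4*m + t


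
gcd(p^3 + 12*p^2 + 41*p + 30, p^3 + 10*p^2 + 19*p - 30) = p^2 + 11*p + 30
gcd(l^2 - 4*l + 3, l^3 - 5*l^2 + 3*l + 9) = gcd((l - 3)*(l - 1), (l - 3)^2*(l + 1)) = l - 3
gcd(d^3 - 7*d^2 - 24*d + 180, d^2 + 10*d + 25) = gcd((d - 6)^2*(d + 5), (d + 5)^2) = d + 5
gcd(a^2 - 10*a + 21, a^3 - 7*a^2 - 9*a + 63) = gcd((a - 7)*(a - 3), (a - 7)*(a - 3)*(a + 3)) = a^2 - 10*a + 21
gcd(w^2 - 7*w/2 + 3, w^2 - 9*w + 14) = w - 2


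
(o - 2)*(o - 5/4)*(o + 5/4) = o^3 - 2*o^2 - 25*o/16 + 25/8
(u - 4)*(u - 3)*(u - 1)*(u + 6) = u^4 - 2*u^3 - 29*u^2 + 102*u - 72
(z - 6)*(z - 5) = z^2 - 11*z + 30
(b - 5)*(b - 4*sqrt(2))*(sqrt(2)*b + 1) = sqrt(2)*b^3 - 5*sqrt(2)*b^2 - 7*b^2 - 4*sqrt(2)*b + 35*b + 20*sqrt(2)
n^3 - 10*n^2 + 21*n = n*(n - 7)*(n - 3)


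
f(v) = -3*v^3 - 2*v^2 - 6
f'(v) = -9*v^2 - 4*v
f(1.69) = -26.19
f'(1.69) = -32.46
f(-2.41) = 24.38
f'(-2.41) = -42.63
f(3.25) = -130.11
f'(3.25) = -108.06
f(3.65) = -178.53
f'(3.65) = -134.50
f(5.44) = -548.15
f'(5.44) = -288.10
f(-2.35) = 21.89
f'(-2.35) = -40.30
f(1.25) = -14.98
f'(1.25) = -19.06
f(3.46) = -154.21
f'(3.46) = -121.58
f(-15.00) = 9669.00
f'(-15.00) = -1965.00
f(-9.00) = 2019.00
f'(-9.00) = -693.00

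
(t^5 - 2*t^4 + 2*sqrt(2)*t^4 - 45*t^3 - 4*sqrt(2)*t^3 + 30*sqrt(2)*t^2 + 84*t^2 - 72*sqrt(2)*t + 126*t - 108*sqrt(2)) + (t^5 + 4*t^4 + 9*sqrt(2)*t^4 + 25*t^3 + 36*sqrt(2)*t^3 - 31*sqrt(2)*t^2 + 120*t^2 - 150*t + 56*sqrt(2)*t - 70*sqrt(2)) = 2*t^5 + 2*t^4 + 11*sqrt(2)*t^4 - 20*t^3 + 32*sqrt(2)*t^3 - sqrt(2)*t^2 + 204*t^2 - 24*t - 16*sqrt(2)*t - 178*sqrt(2)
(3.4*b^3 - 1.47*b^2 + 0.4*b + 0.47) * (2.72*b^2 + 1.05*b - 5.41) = 9.248*b^5 - 0.4284*b^4 - 18.8495*b^3 + 9.6511*b^2 - 1.6705*b - 2.5427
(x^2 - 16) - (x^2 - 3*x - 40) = 3*x + 24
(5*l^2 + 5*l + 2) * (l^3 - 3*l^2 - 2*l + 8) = 5*l^5 - 10*l^4 - 23*l^3 + 24*l^2 + 36*l + 16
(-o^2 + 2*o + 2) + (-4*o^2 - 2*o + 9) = 11 - 5*o^2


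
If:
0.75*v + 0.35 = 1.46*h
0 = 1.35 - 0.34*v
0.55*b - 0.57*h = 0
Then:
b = 2.36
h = 2.28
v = 3.97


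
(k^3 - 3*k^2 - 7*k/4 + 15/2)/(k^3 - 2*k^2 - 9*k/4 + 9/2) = (2*k - 5)/(2*k - 3)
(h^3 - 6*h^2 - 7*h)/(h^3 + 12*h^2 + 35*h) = (h^2 - 6*h - 7)/(h^2 + 12*h + 35)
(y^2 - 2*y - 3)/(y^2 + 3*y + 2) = (y - 3)/(y + 2)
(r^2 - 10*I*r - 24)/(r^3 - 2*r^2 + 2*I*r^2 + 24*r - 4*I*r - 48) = (r - 6*I)/(r^2 + r*(-2 + 6*I) - 12*I)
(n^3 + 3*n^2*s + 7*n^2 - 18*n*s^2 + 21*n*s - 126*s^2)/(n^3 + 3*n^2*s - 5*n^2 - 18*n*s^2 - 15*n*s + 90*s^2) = (n + 7)/(n - 5)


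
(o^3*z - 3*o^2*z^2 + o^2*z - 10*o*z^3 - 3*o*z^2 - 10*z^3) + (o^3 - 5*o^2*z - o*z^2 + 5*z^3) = o^3*z + o^3 - 3*o^2*z^2 - 4*o^2*z - 10*o*z^3 - 4*o*z^2 - 5*z^3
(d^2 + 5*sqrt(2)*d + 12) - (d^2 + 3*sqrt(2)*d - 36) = 2*sqrt(2)*d + 48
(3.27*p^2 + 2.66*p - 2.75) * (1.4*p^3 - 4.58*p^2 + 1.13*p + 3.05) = 4.578*p^5 - 11.2526*p^4 - 12.3377*p^3 + 25.5743*p^2 + 5.0055*p - 8.3875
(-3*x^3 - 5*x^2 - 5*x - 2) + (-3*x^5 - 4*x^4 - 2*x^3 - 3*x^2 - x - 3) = -3*x^5 - 4*x^4 - 5*x^3 - 8*x^2 - 6*x - 5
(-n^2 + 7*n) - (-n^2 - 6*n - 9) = 13*n + 9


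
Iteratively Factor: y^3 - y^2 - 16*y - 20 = (y - 5)*(y^2 + 4*y + 4) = (y - 5)*(y + 2)*(y + 2)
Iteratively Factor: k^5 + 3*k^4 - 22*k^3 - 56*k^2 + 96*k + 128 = (k + 1)*(k^4 + 2*k^3 - 24*k^2 - 32*k + 128) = (k - 2)*(k + 1)*(k^3 + 4*k^2 - 16*k - 64) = (k - 2)*(k + 1)*(k + 4)*(k^2 - 16) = (k - 4)*(k - 2)*(k + 1)*(k + 4)*(k + 4)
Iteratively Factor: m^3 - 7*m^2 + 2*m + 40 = (m - 5)*(m^2 - 2*m - 8) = (m - 5)*(m - 4)*(m + 2)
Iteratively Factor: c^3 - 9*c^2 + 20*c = (c)*(c^2 - 9*c + 20) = c*(c - 4)*(c - 5)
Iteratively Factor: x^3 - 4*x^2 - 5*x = (x)*(x^2 - 4*x - 5) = x*(x - 5)*(x + 1)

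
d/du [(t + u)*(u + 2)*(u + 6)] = 2*t*u + 8*t + 3*u^2 + 16*u + 12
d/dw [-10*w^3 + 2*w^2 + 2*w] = -30*w^2 + 4*w + 2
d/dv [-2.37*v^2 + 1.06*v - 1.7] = 1.06 - 4.74*v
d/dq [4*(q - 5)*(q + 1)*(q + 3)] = 12*q^2 - 8*q - 68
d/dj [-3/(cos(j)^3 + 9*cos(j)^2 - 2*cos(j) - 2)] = 3*(-3*cos(j)^2 - 18*cos(j) + 2)*sin(j)/(cos(j)^3 + 9*cos(j)^2 - 2*cos(j) - 2)^2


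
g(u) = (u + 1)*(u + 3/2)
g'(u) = 2*u + 5/2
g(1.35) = 6.70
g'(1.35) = 5.20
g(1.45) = 7.23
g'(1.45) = 5.40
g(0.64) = 3.51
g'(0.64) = 3.78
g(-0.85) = 0.10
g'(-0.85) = 0.80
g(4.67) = 34.98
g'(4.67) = 11.84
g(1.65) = 8.35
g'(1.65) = 5.80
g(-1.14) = -0.05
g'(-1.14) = 0.22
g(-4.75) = 12.19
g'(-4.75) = -7.00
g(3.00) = 18.00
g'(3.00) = 8.50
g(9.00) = 105.00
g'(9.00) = 20.50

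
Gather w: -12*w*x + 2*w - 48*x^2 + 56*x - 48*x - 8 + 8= w*(2 - 12*x) - 48*x^2 + 8*x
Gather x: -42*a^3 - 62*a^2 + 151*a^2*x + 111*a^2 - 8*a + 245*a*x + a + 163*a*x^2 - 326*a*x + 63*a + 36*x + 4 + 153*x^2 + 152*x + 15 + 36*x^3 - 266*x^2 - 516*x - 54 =-42*a^3 + 49*a^2 + 56*a + 36*x^3 + x^2*(163*a - 113) + x*(151*a^2 - 81*a - 328) - 35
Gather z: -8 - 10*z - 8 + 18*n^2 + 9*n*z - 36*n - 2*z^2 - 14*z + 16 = 18*n^2 - 36*n - 2*z^2 + z*(9*n - 24)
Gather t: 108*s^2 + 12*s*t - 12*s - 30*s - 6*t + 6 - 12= 108*s^2 - 42*s + t*(12*s - 6) - 6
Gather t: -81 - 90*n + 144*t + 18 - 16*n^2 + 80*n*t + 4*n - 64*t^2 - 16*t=-16*n^2 - 86*n - 64*t^2 + t*(80*n + 128) - 63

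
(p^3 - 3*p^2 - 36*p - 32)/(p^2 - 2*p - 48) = (p^2 + 5*p + 4)/(p + 6)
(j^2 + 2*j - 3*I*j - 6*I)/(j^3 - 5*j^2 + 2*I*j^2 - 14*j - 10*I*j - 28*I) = (j - 3*I)/(j^2 + j*(-7 + 2*I) - 14*I)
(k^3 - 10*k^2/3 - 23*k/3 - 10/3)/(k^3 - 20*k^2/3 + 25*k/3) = (3*k^2 + 5*k + 2)/(k*(3*k - 5))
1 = 1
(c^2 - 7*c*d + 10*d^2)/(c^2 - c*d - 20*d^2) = (c - 2*d)/(c + 4*d)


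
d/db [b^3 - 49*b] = 3*b^2 - 49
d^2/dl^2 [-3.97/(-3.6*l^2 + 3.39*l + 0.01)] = (102.9024*l^2 - 96.89976*l - 3.97*(7.2*l - 3.39)*(14.4*l - 6.78) - 0.28584)/(-3.6*l^2 + 3.39*l + 0.01)^3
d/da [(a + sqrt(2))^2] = 2*a + 2*sqrt(2)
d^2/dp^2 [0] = 0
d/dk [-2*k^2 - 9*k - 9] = -4*k - 9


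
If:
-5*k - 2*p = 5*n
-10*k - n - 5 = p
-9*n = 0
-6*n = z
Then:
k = -2/3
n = 0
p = 5/3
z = 0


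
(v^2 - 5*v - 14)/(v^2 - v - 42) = (v + 2)/(v + 6)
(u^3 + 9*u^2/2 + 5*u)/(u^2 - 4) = u*(2*u + 5)/(2*(u - 2))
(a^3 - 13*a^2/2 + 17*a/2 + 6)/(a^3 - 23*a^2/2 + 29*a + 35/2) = (a^2 - 7*a + 12)/(a^2 - 12*a + 35)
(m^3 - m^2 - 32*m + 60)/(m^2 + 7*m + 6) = (m^2 - 7*m + 10)/(m + 1)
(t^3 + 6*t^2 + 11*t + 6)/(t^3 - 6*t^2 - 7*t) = (t^2 + 5*t + 6)/(t*(t - 7))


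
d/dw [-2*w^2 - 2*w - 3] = -4*w - 2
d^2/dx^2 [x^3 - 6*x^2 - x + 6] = 6*x - 12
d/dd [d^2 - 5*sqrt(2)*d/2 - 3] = 2*d - 5*sqrt(2)/2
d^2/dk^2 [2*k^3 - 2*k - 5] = 12*k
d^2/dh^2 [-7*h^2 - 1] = -14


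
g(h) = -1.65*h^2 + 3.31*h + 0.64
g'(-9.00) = 33.01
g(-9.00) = -162.80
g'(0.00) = 3.31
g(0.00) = 0.64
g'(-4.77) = 19.05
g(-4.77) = -52.69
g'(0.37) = 2.09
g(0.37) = 1.64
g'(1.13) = -0.42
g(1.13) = 2.27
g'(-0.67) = 5.52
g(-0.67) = -2.32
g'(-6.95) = 26.24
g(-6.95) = -102.06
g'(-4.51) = 18.19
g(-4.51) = -47.85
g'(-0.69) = 5.59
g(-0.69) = -2.43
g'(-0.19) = 3.94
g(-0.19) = -0.05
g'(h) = 3.31 - 3.3*h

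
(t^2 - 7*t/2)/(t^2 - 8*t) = (t - 7/2)/(t - 8)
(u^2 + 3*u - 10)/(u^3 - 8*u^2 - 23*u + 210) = (u - 2)/(u^2 - 13*u + 42)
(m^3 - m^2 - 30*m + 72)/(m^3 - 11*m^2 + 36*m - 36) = (m^2 + 2*m - 24)/(m^2 - 8*m + 12)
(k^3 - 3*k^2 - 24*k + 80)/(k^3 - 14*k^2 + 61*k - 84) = (k^2 + k - 20)/(k^2 - 10*k + 21)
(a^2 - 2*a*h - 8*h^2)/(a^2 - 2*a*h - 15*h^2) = (-a^2 + 2*a*h + 8*h^2)/(-a^2 + 2*a*h + 15*h^2)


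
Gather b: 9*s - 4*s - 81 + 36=5*s - 45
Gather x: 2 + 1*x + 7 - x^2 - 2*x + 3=-x^2 - x + 12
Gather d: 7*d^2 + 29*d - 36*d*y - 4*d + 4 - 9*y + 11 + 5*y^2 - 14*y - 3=7*d^2 + d*(25 - 36*y) + 5*y^2 - 23*y + 12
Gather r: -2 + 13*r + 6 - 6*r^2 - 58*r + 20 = -6*r^2 - 45*r + 24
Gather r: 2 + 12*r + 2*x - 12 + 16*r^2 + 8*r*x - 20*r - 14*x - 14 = 16*r^2 + r*(8*x - 8) - 12*x - 24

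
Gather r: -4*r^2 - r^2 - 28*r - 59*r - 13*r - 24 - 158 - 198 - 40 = -5*r^2 - 100*r - 420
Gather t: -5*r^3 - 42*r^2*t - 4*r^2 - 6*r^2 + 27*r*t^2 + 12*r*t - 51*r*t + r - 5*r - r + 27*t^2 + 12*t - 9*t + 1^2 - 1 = -5*r^3 - 10*r^2 - 5*r + t^2*(27*r + 27) + t*(-42*r^2 - 39*r + 3)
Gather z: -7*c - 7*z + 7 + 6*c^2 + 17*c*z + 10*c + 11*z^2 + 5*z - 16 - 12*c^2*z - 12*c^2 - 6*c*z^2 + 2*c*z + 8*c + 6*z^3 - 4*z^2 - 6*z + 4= -6*c^2 + 11*c + 6*z^3 + z^2*(7 - 6*c) + z*(-12*c^2 + 19*c - 8) - 5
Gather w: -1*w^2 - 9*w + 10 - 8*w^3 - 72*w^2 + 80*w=-8*w^3 - 73*w^2 + 71*w + 10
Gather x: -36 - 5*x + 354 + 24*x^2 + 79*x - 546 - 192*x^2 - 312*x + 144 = -168*x^2 - 238*x - 84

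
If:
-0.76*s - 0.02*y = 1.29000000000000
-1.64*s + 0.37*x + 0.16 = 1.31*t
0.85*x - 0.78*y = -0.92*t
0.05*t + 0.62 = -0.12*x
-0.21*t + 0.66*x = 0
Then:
No Solution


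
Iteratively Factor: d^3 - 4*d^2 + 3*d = (d)*(d^2 - 4*d + 3) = d*(d - 3)*(d - 1)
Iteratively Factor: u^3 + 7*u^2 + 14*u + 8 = (u + 1)*(u^2 + 6*u + 8) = (u + 1)*(u + 4)*(u + 2)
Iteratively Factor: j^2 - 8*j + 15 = (j - 5)*(j - 3)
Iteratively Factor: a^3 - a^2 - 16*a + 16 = (a - 4)*(a^2 + 3*a - 4) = (a - 4)*(a - 1)*(a + 4)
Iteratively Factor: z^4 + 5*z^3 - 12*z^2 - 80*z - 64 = (z + 1)*(z^3 + 4*z^2 - 16*z - 64) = (z + 1)*(z + 4)*(z^2 - 16) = (z + 1)*(z + 4)^2*(z - 4)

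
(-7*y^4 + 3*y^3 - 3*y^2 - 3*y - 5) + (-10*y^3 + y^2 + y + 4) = -7*y^4 - 7*y^3 - 2*y^2 - 2*y - 1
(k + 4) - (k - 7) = 11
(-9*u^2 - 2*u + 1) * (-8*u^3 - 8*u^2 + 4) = 72*u^5 + 88*u^4 + 8*u^3 - 44*u^2 - 8*u + 4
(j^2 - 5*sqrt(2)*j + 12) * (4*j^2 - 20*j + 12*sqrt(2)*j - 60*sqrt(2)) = 4*j^4 - 20*j^3 - 8*sqrt(2)*j^3 - 72*j^2 + 40*sqrt(2)*j^2 + 144*sqrt(2)*j + 360*j - 720*sqrt(2)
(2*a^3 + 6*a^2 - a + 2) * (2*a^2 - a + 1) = 4*a^5 + 10*a^4 - 6*a^3 + 11*a^2 - 3*a + 2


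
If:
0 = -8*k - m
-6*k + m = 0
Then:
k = 0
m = 0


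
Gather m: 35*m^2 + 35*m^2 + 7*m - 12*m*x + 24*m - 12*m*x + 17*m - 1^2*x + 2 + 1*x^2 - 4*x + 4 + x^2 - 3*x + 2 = 70*m^2 + m*(48 - 24*x) + 2*x^2 - 8*x + 8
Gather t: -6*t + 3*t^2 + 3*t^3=3*t^3 + 3*t^2 - 6*t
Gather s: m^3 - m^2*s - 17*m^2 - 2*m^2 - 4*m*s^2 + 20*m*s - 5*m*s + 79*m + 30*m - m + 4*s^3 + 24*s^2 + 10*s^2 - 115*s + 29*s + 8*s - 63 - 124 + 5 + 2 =m^3 - 19*m^2 + 108*m + 4*s^3 + s^2*(34 - 4*m) + s*(-m^2 + 15*m - 78) - 180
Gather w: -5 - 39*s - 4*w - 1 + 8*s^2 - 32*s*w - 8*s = 8*s^2 - 47*s + w*(-32*s - 4) - 6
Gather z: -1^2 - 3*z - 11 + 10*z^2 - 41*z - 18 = 10*z^2 - 44*z - 30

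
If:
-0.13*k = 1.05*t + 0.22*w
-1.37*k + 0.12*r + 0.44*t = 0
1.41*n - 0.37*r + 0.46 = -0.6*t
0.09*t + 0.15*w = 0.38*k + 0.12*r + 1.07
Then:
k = 0.021454049517415*w - 0.589330675618968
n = 0.358717066266273*w - 2.19304871657892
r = 1.02292715764443*w - 6.99572929780389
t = 0.0729647503147293 - 0.212180025178347*w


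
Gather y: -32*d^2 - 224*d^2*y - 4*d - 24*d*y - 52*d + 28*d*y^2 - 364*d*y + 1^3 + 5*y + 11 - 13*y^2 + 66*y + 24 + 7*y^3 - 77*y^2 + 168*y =-32*d^2 - 56*d + 7*y^3 + y^2*(28*d - 90) + y*(-224*d^2 - 388*d + 239) + 36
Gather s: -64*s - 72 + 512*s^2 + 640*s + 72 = 512*s^2 + 576*s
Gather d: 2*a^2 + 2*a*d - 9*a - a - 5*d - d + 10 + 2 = 2*a^2 - 10*a + d*(2*a - 6) + 12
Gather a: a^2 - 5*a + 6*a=a^2 + a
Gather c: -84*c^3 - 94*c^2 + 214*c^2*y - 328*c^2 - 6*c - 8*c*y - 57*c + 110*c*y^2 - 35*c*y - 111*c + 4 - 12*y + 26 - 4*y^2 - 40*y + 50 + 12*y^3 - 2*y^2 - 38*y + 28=-84*c^3 + c^2*(214*y - 422) + c*(110*y^2 - 43*y - 174) + 12*y^3 - 6*y^2 - 90*y + 108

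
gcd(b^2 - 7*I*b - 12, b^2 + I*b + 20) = b - 4*I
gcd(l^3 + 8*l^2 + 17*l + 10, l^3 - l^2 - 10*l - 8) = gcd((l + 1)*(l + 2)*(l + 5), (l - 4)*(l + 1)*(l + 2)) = l^2 + 3*l + 2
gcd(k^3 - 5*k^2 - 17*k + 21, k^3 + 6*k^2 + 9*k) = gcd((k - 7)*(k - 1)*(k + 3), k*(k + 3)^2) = k + 3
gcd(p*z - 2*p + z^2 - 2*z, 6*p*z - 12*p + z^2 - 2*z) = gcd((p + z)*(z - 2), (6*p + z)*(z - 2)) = z - 2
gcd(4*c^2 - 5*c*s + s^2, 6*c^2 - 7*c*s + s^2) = -c + s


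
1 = 1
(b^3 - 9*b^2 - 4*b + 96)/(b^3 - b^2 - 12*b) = (b - 8)/b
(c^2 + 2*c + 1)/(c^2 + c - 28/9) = 9*(c^2 + 2*c + 1)/(9*c^2 + 9*c - 28)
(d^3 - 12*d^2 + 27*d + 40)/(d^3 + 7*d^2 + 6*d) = (d^2 - 13*d + 40)/(d*(d + 6))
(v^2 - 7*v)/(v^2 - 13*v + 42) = v/(v - 6)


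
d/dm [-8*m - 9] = -8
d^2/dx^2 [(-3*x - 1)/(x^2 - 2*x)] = 2*(x*(x - 2)*(9*x - 5) - 4*(x - 1)^2*(3*x + 1))/(x^3*(x - 2)^3)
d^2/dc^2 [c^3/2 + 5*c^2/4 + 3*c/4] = 3*c + 5/2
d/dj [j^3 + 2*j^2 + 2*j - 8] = 3*j^2 + 4*j + 2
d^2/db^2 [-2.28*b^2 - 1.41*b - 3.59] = -4.56000000000000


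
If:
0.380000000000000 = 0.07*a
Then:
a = 5.43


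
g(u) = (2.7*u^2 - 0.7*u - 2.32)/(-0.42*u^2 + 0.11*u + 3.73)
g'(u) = (0.84*u - 0.11)*(2.7*u^2 - 0.7*u - 2.32)/(-0.42*u^2 + 0.11*u + 3.73)^2 + (5.4*u - 0.7)/(-0.42*u^2 + 0.11*u + 3.73)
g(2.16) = 4.36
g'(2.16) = 9.16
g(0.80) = -0.32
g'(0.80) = 0.97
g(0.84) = -0.28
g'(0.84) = 1.04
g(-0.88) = 0.12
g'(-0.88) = -1.68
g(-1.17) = 0.73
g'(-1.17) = -2.58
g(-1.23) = 0.89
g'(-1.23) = -2.82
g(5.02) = -9.87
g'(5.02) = 2.24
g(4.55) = -11.29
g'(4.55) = 4.04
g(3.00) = 71.00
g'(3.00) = 666.46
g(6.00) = -8.45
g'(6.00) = 0.93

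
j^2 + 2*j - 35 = (j - 5)*(j + 7)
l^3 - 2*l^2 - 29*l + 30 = (l - 6)*(l - 1)*(l + 5)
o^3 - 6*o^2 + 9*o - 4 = (o - 4)*(o - 1)^2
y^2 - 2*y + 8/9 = (y - 4/3)*(y - 2/3)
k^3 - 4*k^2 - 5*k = k*(k - 5)*(k + 1)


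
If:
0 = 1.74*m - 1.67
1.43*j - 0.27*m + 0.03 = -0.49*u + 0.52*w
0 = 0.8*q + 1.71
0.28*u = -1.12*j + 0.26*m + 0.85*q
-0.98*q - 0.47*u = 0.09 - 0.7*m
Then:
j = -2.82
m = 0.96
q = -2.14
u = 5.69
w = -2.84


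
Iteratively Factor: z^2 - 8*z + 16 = (z - 4)*(z - 4)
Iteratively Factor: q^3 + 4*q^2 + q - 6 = (q + 2)*(q^2 + 2*q - 3) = (q - 1)*(q + 2)*(q + 3)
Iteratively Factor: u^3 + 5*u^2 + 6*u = (u)*(u^2 + 5*u + 6) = u*(u + 3)*(u + 2)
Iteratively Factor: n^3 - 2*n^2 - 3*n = (n - 3)*(n^2 + n) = (n - 3)*(n + 1)*(n)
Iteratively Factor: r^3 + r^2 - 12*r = (r + 4)*(r^2 - 3*r) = (r - 3)*(r + 4)*(r)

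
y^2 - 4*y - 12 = (y - 6)*(y + 2)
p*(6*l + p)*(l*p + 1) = 6*l^2*p^2 + l*p^3 + 6*l*p + p^2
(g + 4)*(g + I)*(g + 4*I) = g^3 + 4*g^2 + 5*I*g^2 - 4*g + 20*I*g - 16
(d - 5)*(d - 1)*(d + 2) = d^3 - 4*d^2 - 7*d + 10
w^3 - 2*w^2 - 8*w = w*(w - 4)*(w + 2)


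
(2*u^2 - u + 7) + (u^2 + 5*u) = 3*u^2 + 4*u + 7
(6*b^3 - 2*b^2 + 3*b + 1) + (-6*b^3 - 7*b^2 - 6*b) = -9*b^2 - 3*b + 1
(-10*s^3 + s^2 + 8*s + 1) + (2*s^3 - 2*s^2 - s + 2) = -8*s^3 - s^2 + 7*s + 3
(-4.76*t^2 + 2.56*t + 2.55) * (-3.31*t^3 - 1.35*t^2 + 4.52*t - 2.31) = 15.7556*t^5 - 2.0476*t^4 - 33.4117*t^3 + 19.1243*t^2 + 5.6124*t - 5.8905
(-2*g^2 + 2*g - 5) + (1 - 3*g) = -2*g^2 - g - 4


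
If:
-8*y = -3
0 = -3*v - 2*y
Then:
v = -1/4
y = 3/8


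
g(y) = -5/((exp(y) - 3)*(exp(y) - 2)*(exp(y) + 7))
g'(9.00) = 0.00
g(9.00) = 0.00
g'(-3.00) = 0.00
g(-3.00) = -0.12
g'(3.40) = 0.00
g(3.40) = -0.00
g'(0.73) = -203.29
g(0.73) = 7.93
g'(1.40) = 1.29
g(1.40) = -0.21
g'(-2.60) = -0.01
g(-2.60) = -0.13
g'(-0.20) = -0.24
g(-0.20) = -0.25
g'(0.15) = -0.75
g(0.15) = -0.40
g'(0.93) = 0.92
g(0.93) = 2.11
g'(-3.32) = -0.00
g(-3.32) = -0.12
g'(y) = 5*exp(y)/((exp(y) - 3)*(exp(y) - 2)*(exp(y) + 7)^2) + 5*exp(y)/((exp(y) - 3)*(exp(y) - 2)^2*(exp(y) + 7)) + 5*exp(y)/((exp(y) - 3)^2*(exp(y) - 2)*(exp(y) + 7)) = 5*((exp(y) - 3)*(exp(y) - 2) + (exp(y) - 3)*(exp(y) + 7) + (exp(y) - 2)*(exp(y) + 7))*exp(y)/((exp(y) - 3)^2*(exp(y) - 2)^2*(exp(y) + 7)^2)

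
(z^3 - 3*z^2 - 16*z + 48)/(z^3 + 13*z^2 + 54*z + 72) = (z^2 - 7*z + 12)/(z^2 + 9*z + 18)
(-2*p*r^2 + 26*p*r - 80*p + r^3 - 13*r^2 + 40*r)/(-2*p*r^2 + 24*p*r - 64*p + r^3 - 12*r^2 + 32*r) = (r - 5)/(r - 4)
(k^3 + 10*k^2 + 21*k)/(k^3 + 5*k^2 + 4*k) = (k^2 + 10*k + 21)/(k^2 + 5*k + 4)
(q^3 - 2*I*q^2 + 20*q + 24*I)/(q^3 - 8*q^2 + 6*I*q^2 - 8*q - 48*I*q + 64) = (q^2 - 4*I*q + 12)/(q^2 + 4*q*(-2 + I) - 32*I)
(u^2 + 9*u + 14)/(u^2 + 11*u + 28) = (u + 2)/(u + 4)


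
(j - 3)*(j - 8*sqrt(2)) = j^2 - 8*sqrt(2)*j - 3*j + 24*sqrt(2)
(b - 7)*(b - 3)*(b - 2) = b^3 - 12*b^2 + 41*b - 42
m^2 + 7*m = m*(m + 7)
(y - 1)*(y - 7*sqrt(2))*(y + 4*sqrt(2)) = y^3 - 3*sqrt(2)*y^2 - y^2 - 56*y + 3*sqrt(2)*y + 56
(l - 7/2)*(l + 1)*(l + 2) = l^3 - l^2/2 - 17*l/2 - 7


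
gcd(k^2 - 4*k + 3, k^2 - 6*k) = 1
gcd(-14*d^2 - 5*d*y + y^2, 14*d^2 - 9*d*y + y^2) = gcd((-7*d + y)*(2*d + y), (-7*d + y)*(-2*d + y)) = -7*d + y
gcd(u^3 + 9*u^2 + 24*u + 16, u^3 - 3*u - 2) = u + 1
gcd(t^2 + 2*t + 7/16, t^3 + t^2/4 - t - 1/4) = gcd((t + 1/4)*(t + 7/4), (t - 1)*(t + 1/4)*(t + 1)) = t + 1/4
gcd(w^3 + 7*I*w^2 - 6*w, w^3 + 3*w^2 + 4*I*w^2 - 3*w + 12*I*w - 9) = w + I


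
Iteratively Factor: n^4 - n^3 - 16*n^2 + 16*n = (n + 4)*(n^3 - 5*n^2 + 4*n) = (n - 4)*(n + 4)*(n^2 - n) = (n - 4)*(n - 1)*(n + 4)*(n)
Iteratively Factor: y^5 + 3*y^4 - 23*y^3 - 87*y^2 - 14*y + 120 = (y + 4)*(y^4 - y^3 - 19*y^2 - 11*y + 30) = (y + 3)*(y + 4)*(y^3 - 4*y^2 - 7*y + 10) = (y - 1)*(y + 3)*(y + 4)*(y^2 - 3*y - 10) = (y - 1)*(y + 2)*(y + 3)*(y + 4)*(y - 5)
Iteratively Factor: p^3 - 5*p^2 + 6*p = (p)*(p^2 - 5*p + 6) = p*(p - 2)*(p - 3)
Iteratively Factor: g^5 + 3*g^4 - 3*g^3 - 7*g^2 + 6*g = (g)*(g^4 + 3*g^3 - 3*g^2 - 7*g + 6) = g*(g - 1)*(g^3 + 4*g^2 + g - 6) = g*(g - 1)^2*(g^2 + 5*g + 6) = g*(g - 1)^2*(g + 2)*(g + 3)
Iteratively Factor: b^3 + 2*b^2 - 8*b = (b + 4)*(b^2 - 2*b) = (b - 2)*(b + 4)*(b)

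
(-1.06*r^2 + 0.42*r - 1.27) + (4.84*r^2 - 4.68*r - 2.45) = 3.78*r^2 - 4.26*r - 3.72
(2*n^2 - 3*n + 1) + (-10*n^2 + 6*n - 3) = -8*n^2 + 3*n - 2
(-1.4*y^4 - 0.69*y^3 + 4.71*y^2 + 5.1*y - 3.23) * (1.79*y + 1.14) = -2.506*y^5 - 2.8311*y^4 + 7.6443*y^3 + 14.4984*y^2 + 0.0322999999999993*y - 3.6822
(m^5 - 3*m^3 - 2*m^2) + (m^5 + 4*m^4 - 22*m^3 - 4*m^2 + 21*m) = 2*m^5 + 4*m^4 - 25*m^3 - 6*m^2 + 21*m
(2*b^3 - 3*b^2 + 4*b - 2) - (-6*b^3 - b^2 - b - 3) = 8*b^3 - 2*b^2 + 5*b + 1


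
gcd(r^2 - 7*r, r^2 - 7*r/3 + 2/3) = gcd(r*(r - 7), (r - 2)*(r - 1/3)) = 1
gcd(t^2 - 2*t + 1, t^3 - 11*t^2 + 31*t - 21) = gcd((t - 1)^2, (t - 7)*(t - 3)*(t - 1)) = t - 1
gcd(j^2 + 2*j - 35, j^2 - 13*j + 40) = j - 5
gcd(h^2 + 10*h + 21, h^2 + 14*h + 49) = h + 7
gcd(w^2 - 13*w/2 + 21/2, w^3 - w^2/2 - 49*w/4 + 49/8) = w - 7/2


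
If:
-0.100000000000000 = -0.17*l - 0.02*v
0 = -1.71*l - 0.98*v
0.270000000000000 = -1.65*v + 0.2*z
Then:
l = 0.74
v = -1.29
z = -9.31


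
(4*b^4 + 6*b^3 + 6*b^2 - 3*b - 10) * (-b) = -4*b^5 - 6*b^4 - 6*b^3 + 3*b^2 + 10*b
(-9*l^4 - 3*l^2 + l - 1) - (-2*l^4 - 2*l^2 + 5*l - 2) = -7*l^4 - l^2 - 4*l + 1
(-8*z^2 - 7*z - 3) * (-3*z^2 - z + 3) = 24*z^4 + 29*z^3 - 8*z^2 - 18*z - 9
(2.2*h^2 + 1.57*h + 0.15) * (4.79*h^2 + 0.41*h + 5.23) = 10.538*h^4 + 8.4223*h^3 + 12.8682*h^2 + 8.2726*h + 0.7845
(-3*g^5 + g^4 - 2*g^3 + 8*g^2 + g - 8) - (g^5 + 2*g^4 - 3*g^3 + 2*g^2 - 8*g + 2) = -4*g^5 - g^4 + g^3 + 6*g^2 + 9*g - 10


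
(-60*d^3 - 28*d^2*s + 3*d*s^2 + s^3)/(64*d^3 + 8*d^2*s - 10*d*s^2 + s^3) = (-30*d^2 + d*s + s^2)/(32*d^2 - 12*d*s + s^2)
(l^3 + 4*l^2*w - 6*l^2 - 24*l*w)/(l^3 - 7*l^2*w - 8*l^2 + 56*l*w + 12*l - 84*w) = l*(-l - 4*w)/(-l^2 + 7*l*w + 2*l - 14*w)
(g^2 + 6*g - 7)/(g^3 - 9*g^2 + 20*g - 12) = (g + 7)/(g^2 - 8*g + 12)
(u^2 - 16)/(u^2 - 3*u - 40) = (16 - u^2)/(-u^2 + 3*u + 40)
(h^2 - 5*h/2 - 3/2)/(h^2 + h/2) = (h - 3)/h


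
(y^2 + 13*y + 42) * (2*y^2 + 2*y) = 2*y^4 + 28*y^3 + 110*y^2 + 84*y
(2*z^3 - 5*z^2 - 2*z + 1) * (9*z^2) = 18*z^5 - 45*z^4 - 18*z^3 + 9*z^2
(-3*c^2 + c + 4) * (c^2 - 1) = -3*c^4 + c^3 + 7*c^2 - c - 4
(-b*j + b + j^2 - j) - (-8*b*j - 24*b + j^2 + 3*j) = 7*b*j + 25*b - 4*j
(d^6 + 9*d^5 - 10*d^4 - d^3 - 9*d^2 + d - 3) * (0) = 0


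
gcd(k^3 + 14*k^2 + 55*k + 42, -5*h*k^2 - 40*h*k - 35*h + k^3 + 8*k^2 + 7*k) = k^2 + 8*k + 7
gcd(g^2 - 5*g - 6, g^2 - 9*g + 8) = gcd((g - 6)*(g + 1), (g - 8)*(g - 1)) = 1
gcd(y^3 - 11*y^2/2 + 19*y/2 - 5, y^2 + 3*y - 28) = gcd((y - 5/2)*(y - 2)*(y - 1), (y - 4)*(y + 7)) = 1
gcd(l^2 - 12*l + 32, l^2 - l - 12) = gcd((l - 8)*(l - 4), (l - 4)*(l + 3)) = l - 4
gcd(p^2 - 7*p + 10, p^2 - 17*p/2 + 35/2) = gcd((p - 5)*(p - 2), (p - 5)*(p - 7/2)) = p - 5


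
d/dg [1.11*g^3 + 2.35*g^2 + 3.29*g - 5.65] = 3.33*g^2 + 4.7*g + 3.29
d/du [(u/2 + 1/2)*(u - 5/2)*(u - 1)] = 3*u^2/2 - 5*u/2 - 1/2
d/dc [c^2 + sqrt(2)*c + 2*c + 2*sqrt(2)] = 2*c + sqrt(2) + 2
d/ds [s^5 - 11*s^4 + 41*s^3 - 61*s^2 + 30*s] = 5*s^4 - 44*s^3 + 123*s^2 - 122*s + 30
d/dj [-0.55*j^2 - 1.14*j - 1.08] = -1.1*j - 1.14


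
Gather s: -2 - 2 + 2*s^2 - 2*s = 2*s^2 - 2*s - 4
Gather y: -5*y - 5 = -5*y - 5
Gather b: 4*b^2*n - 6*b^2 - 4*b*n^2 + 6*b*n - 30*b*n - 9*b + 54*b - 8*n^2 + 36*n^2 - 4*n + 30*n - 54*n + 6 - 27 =b^2*(4*n - 6) + b*(-4*n^2 - 24*n + 45) + 28*n^2 - 28*n - 21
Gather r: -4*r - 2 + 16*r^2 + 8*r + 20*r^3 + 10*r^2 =20*r^3 + 26*r^2 + 4*r - 2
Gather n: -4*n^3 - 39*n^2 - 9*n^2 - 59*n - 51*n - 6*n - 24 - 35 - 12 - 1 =-4*n^3 - 48*n^2 - 116*n - 72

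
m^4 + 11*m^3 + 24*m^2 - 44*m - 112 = (m - 2)*(m + 2)*(m + 4)*(m + 7)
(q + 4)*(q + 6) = q^2 + 10*q + 24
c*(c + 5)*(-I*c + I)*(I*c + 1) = c^4 + 4*c^3 - I*c^3 - 5*c^2 - 4*I*c^2 + 5*I*c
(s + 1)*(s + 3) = s^2 + 4*s + 3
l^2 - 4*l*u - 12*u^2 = (l - 6*u)*(l + 2*u)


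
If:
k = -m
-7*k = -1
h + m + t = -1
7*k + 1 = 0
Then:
No Solution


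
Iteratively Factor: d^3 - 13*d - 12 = (d + 1)*(d^2 - d - 12) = (d - 4)*(d + 1)*(d + 3)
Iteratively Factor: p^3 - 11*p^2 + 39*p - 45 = (p - 3)*(p^2 - 8*p + 15) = (p - 5)*(p - 3)*(p - 3)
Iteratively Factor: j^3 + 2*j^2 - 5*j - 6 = (j + 1)*(j^2 + j - 6) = (j + 1)*(j + 3)*(j - 2)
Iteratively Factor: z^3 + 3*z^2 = (z + 3)*(z^2) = z*(z + 3)*(z)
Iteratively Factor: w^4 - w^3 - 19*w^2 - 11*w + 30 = (w + 2)*(w^3 - 3*w^2 - 13*w + 15) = (w + 2)*(w + 3)*(w^2 - 6*w + 5) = (w - 1)*(w + 2)*(w + 3)*(w - 5)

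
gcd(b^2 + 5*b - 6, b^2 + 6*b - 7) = b - 1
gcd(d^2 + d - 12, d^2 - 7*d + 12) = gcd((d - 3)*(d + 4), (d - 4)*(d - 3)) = d - 3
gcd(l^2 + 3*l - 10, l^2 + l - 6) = l - 2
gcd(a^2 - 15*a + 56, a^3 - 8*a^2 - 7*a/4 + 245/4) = a - 7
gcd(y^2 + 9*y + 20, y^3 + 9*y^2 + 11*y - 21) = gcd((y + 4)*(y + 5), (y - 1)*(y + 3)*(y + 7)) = 1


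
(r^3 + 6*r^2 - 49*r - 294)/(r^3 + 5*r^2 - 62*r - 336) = (r - 7)/(r - 8)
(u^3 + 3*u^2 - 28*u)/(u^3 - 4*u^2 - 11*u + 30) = u*(u^2 + 3*u - 28)/(u^3 - 4*u^2 - 11*u + 30)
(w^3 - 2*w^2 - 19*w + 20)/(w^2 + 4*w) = w - 6 + 5/w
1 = 1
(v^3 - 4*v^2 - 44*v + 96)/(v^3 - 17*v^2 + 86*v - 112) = (v + 6)/(v - 7)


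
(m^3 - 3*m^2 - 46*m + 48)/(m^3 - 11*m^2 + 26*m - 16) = (m + 6)/(m - 2)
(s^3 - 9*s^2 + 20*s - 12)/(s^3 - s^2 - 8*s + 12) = (s^2 - 7*s + 6)/(s^2 + s - 6)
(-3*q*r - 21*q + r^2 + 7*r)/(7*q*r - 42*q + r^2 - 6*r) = (-3*q*r - 21*q + r^2 + 7*r)/(7*q*r - 42*q + r^2 - 6*r)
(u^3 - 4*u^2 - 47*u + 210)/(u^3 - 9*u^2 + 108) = (u^2 + 2*u - 35)/(u^2 - 3*u - 18)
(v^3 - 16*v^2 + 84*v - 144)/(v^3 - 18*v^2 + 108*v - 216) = (v - 4)/(v - 6)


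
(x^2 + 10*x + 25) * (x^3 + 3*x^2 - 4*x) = x^5 + 13*x^4 + 51*x^3 + 35*x^2 - 100*x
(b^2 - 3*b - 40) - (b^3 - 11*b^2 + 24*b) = -b^3 + 12*b^2 - 27*b - 40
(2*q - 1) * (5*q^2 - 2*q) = 10*q^3 - 9*q^2 + 2*q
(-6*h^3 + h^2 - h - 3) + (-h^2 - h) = -6*h^3 - 2*h - 3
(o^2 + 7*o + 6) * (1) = o^2 + 7*o + 6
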